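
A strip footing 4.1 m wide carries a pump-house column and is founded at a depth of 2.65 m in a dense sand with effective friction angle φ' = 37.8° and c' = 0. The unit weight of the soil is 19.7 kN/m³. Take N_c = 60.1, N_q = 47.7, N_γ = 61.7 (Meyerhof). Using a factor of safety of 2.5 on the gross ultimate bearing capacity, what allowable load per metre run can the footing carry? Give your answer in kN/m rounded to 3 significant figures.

q = γ·D_f = 19.7 × 2.65 = 52.205 kPa.
q·N_q = 52.205 × 47.7 = 2490.2 kPa
0.5·γ·B·N_γ = 0.5 × 19.7 × 4.1 × 61.7 = 2491.8 kPa
q_ult = 2490.2 + 2491.8 = 4981.9 kPa.
Gross allowable pressure q_all = 4981.9 / 2.5 = 1992.8 kPa.
Allowable wall load = q_all × B = 1992.8 × 4.1 = 8170.4 kN per metre run.

≈ 8170 kN/m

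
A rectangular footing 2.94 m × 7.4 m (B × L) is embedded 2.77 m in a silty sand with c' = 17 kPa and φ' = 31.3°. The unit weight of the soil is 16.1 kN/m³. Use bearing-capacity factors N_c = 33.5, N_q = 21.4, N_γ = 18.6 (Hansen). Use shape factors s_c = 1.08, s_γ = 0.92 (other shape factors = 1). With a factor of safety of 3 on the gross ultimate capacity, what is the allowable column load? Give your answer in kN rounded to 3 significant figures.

Overburden at base level: q = 16.1 × 2.77 = 44.597 kPa.
Cohesion term c·N_c·s_c = 17 × 33.5 × 1.08 = 615.06 kPa; surcharge term q·N_q = 44.597 × 21.4 = 954.38 kPa; self-weight term 0.5·γ·B·N_γ·s_γ = 0.5 × 16.1 × 2.94 × 18.6 × 0.92 = 404.99 kPa.
q_ult = 615.06 + 954.38 + 404.99 = 1974.4 kPa.
Gross allowable pressure q_all = 1974.4 / 3 = 658.14 kPa.
Footing area = 21.756 m², so allowable column load = 658.14 × 21.756 = 14319 kN.

P_all ≈ 14300 kN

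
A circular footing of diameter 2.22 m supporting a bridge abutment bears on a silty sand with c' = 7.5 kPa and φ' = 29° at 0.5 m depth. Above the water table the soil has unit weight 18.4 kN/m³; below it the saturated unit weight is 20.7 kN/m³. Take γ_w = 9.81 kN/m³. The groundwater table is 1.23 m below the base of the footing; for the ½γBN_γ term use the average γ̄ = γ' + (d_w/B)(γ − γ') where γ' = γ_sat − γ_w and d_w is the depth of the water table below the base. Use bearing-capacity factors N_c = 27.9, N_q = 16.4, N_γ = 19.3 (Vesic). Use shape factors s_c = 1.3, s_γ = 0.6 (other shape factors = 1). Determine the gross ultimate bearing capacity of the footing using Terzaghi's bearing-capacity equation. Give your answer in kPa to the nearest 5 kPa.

q_ult ≈ 615 kPa

q = γ·D_f = 18.4 × 0.5 = 9.2 kPa.
γ' = 10.89 kN/m³; averaging over the depth B below the base, γ̄ = γ' + (d_w/B)(γ − γ') = 15.051 kN/m³.
c·N_c·s_c = 7.5 × 27.9 × 1.3 = 272.03 kPa
q·N_q = 9.2 × 16.4 = 150.88 kPa
0.5·γ·B·N_γ·s_γ = 0.5 × 15.051 × 2.22 × 19.3 × 0.6 = 193.46 kPa
q_ult = 272.03 + 150.88 + 193.46 = 616.37 kPa.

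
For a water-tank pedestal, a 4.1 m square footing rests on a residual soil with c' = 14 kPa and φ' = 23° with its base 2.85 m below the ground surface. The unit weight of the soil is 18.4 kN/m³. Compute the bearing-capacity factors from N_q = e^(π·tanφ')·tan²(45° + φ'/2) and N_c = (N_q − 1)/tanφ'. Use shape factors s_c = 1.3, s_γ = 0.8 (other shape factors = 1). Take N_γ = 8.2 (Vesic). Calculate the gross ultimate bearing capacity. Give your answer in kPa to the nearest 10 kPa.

tan23° = 0.4245, so N_q = e^(π×0.4245)·tan²(56.5°) = 3.794 × 2.283 = 8.66.
N_c = (8.66 − 1)/tan23° = 18.05.
q = γ·D_f = 18.4 × 2.85 = 52.44 kPa.
c·N_c·s_c = 14 × 18.049 × 1.3 = 328.49 kPa
q·N_q = 52.44 × 8.6612 = 454.19 kPa
0.5·γ·B·N_γ·s_γ = 0.5 × 18.4 × 4.1 × 8.2 × 0.8 = 247.44 kPa
q_ult = 328.49 + 454.19 + 247.44 = 1030.1 kPa.

q_ult ≈ 1030 kPa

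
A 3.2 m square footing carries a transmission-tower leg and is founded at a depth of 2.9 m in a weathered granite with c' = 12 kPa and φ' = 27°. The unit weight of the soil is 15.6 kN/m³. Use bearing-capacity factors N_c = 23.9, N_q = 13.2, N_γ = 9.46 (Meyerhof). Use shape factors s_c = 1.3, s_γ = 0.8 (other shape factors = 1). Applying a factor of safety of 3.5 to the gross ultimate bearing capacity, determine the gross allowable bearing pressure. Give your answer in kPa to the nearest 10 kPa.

Overburden at base level: q = 15.6 × 2.9 = 45.24 kPa.
Cohesion term c·N_c·s_c = 12 × 23.9 × 1.3 = 372.84 kPa; surcharge term q·N_q = 45.24 × 13.2 = 597.17 kPa; self-weight term 0.5·γ·B·N_γ·s_γ = 0.5 × 15.6 × 3.2 × 9.46 × 0.8 = 188.9 kPa.
q_ult = 372.84 + 597.17 + 188.9 = 1158.9 kPa.
q_all = q_ult / FS = 1158.9 / 3.5 = 331.12 kPa.

q_all ≈ 330 kPa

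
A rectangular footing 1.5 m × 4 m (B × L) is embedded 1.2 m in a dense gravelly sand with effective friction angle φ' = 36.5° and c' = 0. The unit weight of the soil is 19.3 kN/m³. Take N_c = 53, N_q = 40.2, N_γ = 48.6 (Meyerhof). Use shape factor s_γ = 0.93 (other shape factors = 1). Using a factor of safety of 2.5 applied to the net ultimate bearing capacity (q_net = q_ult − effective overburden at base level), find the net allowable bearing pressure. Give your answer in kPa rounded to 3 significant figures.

q_all(net) ≈ 625 kPa

Effective surcharge at the founding depth q = γ·D_f = 19.3 × 1.2 = 23.16 kPa.
q_ult = q·N_q + 0.5·γ·B·N_γ·s_γ
     = 23.16 × 40.2 + 0.5 × 19.3 × 1.5 × 48.6 × 0.93
     = 931.03 + 654.24 = 1585.3 kPa.
Net ultimate: q_net = 1585.3 − 23.16 = 1562.1 kPa.
q_all(net) = 1562.1 / 2.5 = 624.85 kPa.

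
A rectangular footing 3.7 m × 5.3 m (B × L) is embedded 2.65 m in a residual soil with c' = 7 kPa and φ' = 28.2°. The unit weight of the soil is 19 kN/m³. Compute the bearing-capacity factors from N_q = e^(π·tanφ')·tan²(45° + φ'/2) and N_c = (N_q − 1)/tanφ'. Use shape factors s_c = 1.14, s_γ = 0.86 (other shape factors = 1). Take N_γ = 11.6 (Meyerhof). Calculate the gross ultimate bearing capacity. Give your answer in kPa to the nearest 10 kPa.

q_ult ≈ 1320 kPa

tan28.2° = 0.5362, so N_q = e^(π×0.5362)·tan²(59.1°) = 5.39 × 2.792 = 15.05.
N_c = (15.05 − 1)/tan28.2° = 26.2.
Overburden at base level: q = 19 × 2.65 = 50.35 kPa.
Cohesion term c·N_c·s_c = 7 × 26.198 × 1.14 = 209.06 kPa; surcharge term q·N_q = 50.35 × 15.047 = 757.64 kPa; self-weight term 0.5·γ·B·N_γ·s_γ = 0.5 × 19 × 3.7 × 11.6 × 0.86 = 350.66 kPa.
q_ult = 209.06 + 757.64 + 350.66 = 1317.4 kPa.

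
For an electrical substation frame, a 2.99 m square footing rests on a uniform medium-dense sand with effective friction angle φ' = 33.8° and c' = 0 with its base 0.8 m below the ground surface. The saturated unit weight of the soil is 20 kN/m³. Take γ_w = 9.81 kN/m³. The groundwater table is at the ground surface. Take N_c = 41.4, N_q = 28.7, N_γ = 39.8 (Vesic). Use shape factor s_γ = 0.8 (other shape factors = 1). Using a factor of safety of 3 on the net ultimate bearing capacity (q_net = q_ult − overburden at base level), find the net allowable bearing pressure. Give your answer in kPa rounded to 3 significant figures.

q_all(net) ≈ 237 kPa

γ' = 20 − 9.81 = 10.19 kN/m³ (submerged throughout). q = 10.19 × 0.8 = 8.152 kPa; the same γ' applies in the ½γBN_γ term.
q·N_q = 8.152 × 28.7 = 233.96 kPa
0.5·γ·B·N_γ·s_γ = 0.5 × 10.19 × 2.99 × 39.8 × 0.8 = 485.05 kPa
q_ult = 233.96 + 485.05 = 719.01 kPa.
q_net = 719.01 − 8.152 = 710.86 kPa.
q_all(net) = 710.86 / 3 = 236.95 kPa.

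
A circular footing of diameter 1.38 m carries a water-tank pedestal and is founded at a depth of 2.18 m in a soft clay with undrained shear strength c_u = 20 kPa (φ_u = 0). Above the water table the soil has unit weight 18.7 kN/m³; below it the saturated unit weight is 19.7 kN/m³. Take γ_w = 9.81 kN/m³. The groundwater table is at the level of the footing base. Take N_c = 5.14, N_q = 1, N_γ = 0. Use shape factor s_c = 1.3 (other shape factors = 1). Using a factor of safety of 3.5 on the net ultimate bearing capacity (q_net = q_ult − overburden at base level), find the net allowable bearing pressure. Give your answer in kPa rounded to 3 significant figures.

Effective surcharge at the founding depth q = γ·D_f = 18.7 × 2.18 = 40.766 kPa.
q_ult = c·N_c·s_c + q·N_q
     = 20 × 5.14 × 1.3 + 40.766 × 1
     = 133.64 + 40.766 = 174.41 kPa.
q_net = 174.41 − 40.766 = 133.64 kPa.
q_all(net) = 133.64 / 3.5 = 38.183 kPa.

q_all(net) ≈ 38.2 kPa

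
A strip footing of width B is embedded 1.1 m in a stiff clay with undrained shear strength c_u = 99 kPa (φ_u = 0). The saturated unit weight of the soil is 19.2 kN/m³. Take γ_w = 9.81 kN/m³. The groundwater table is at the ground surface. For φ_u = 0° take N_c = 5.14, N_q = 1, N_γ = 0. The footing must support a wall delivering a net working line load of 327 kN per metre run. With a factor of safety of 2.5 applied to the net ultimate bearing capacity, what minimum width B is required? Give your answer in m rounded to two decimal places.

B = 1.61 m

γ' = 19.2 − 9.81 = 9.39 kN/m³ (submerged throughout). q = 9.39 × 1.1 = 10.329 kPa.
c·N_c = 99 × 5.14 = 508.86 kPa
q·N_q = 10.329 × 1 = 10.329 kPa
q_ult = 508.86 + 10.329 = 519.19 kPa.
For φ = 0 the ½γBN_γ term vanishes, so q_ult is independent of B. q_net = 519.19 − 10.329 = 508.86 kPa; q_all(net) = 508.86/2.5 = 203.54 kPa.
Required width B = w / q_all(net) = 327 / 203.54 = 1.607 m.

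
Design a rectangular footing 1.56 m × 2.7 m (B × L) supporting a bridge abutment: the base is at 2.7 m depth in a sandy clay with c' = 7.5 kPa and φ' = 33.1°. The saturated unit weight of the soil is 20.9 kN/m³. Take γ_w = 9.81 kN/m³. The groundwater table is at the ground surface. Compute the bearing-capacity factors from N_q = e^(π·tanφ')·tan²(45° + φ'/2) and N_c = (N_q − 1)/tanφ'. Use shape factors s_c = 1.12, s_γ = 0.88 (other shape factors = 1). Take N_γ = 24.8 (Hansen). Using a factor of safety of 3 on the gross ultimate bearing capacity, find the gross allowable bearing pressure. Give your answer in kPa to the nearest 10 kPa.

N_q = e^(π·tan33.1°)·tan²(61.55°) = 26.41; N_c = (N_q − 1)/tanφ' = 38.97.
Water table at ground surface, so effective unit weight γ' = 20.9 − 9.81 = 11.09 kN/m³ is used throughout; overburden q = 11.09 × 2.7 = 29.943 kPa; the same γ' applies in the ½γBN_γ term.
Cohesion term c·N_c·s_c = 7.5 × 38.973 × 1.12 = 327.37 kPa; surcharge term q·N_q = 29.943 × 26.406 = 790.68 kPa; self-weight term 0.5·γ·B·N_γ·s_γ = 0.5 × 11.09 × 1.56 × 24.8 × 0.88 = 188.78 kPa.
q_ult = 327.37 + 790.68 + 188.78 = 1306.8 kPa.
q_all = 1306.8 / 3 = 435.61 kPa.

q_all ≈ 440 kPa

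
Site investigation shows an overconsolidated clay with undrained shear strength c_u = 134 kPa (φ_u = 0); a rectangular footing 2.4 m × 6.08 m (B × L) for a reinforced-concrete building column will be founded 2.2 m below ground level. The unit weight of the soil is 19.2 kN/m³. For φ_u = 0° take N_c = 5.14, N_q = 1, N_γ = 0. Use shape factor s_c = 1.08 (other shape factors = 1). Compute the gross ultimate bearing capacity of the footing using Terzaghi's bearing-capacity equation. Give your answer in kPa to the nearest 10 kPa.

q_ult ≈ 790 kPa

Overburden at base level: q = 19.2 × 2.2 = 42.24 kPa.
Cohesion term c·N_c·s_c = 134 × 5.14 × 1.08 = 743.86 kPa; surcharge term q·N_q = 42.24 × 1 = 42.24 kPa.
q_ult = 743.86 + 42.24 = 786.1 kPa.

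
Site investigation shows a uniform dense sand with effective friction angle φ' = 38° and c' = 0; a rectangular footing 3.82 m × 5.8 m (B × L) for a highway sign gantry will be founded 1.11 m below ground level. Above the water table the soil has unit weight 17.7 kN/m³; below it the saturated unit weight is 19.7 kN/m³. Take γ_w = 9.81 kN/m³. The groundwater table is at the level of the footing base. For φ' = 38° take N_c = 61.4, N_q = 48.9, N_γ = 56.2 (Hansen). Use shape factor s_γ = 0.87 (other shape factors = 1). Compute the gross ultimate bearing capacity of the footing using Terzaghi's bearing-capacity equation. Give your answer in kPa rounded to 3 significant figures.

q = γ·D_f = 17.7 × 1.11 = 19.647 kPa.
For the ½γBN_γ term take γ' = 19.7 − 9.81 = 9.89 kN/m³ (soil below base is submerged).
q·N_q = 19.647 × 48.9 = 960.74 kPa
0.5·γ·B·N_γ·s_γ = 0.5 × 9.89 × 3.82 × 56.2 × 0.87 = 923.6 kPa
q_ult = 960.74 + 923.6 = 1884.3 kPa.

q_ult ≈ 1880 kPa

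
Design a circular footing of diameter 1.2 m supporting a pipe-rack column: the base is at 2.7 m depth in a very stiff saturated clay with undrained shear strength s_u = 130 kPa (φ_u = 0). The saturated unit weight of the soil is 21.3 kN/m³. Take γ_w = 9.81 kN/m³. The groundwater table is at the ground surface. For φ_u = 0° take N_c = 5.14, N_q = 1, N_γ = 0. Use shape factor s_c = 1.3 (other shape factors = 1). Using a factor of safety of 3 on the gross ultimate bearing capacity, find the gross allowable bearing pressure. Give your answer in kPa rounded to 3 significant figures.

Water table at ground surface, so effective unit weight γ' = 21.3 − 9.81 = 11.49 kN/m³ is used throughout; overburden q = 11.49 × 2.7 = 31.023 kPa.
Cohesion term c·N_c·s_c = 130 × 5.14 × 1.3 = 868.66 kPa; surcharge term q·N_q = 31.023 × 1 = 31.023 kPa.
q_ult = 868.66 + 31.023 = 899.68 kPa.
q_all = 899.68 / 3 = 299.89 kPa.

q_all ≈ 300 kPa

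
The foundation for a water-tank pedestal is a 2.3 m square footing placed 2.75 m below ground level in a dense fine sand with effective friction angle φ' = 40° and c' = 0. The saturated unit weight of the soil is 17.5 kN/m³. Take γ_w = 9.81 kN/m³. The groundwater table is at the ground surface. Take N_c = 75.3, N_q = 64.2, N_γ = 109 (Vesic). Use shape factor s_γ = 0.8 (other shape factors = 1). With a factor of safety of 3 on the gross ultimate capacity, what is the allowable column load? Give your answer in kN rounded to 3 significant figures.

γ' = 17.5 − 9.81 = 7.69 kN/m³ (submerged throughout). q = 7.69 × 2.75 = 21.147 kPa; the same γ' applies in the ½γBN_γ term.
q·N_q = 21.147 × 64.2 = 1357.7 kPa
0.5·γ·B·N_γ·s_γ = 0.5 × 7.69 × 2.3 × 109 × 0.8 = 771.15 kPa
q_ult = 1357.7 + 771.15 = 2128.8 kPa.
Gross allowable pressure q_all = 2128.8 / 3 = 709.61 kPa.
Footing area = 5.29 m², so allowable column load = 709.61 × 5.29 = 3753.8 kN.

P_all ≈ 3750 kN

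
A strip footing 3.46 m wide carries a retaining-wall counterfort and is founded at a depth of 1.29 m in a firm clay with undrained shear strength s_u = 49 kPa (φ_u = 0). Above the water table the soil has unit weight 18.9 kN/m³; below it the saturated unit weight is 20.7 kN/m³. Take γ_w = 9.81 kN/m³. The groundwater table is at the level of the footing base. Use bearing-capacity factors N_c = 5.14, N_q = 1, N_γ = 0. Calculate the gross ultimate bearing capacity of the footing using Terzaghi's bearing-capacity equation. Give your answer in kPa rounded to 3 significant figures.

Effective surcharge at the founding depth q = γ·D_f = 18.9 × 1.29 = 24.381 kPa.
q_ult = c·N_c + q·N_q
     = 49 × 5.14 + 24.381 × 1
     = 251.86 + 24.381 = 276.24 kPa.

q_ult ≈ 276 kPa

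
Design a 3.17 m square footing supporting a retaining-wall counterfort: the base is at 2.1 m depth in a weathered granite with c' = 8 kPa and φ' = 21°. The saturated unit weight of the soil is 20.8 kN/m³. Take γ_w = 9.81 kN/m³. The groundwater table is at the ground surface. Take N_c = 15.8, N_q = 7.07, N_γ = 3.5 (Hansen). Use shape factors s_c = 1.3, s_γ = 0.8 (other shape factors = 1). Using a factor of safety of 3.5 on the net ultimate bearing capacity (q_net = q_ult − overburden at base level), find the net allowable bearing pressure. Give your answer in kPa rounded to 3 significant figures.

q_all(net) ≈ 101 kPa

γ' = 20.8 − 9.81 = 10.99 kN/m³ (submerged throughout). q = 10.99 × 2.1 = 23.079 kPa; the same γ' applies in the ½γBN_γ term.
c·N_c·s_c = 8 × 15.8 × 1.3 = 164.32 kPa
q·N_q = 23.079 × 7.07 = 163.17 kPa
0.5·γ·B·N_γ·s_γ = 0.5 × 10.99 × 3.17 × 3.5 × 0.8 = 48.774 kPa
q_ult = 164.32 + 163.17 + 48.774 = 376.26 kPa.
q_net = 376.26 − 23.079 = 353.18 kPa.
q_all(net) = 353.18 / 3.5 = 100.91 kPa.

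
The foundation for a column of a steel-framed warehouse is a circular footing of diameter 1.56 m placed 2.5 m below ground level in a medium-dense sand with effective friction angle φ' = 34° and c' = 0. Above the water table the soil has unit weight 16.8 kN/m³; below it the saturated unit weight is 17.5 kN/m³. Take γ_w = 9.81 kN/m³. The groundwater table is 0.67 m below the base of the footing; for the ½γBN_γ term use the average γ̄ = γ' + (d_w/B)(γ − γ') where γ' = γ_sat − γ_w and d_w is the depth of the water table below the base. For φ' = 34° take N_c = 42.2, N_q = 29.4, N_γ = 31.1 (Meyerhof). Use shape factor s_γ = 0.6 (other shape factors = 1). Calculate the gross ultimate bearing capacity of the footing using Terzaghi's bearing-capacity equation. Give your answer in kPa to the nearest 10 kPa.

q_ult ≈ 1400 kPa

q = γ·D_f = 16.8 × 2.5 = 42 kPa.
γ' = 7.69 kN/m³; averaging over the depth B below the base, γ̄ = γ' + (d_w/B)(γ − γ') = 11.603 kN/m³.
q·N_q = 42 × 29.4 = 1234.8 kPa
0.5·γ·B·N_γ·s_γ = 0.5 × 11.603 × 1.56 × 31.1 × 0.6 = 168.87 kPa
q_ult = 1234.8 + 168.87 = 1403.7 kPa.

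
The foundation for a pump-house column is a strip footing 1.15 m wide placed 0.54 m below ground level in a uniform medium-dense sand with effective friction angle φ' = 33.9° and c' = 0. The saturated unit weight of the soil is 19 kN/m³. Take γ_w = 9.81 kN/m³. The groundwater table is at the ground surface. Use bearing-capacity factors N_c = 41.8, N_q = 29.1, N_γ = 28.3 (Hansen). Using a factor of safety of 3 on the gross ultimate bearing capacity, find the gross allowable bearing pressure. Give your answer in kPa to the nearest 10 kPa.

q_all ≈ 100 kPa

γ' = 19 − 9.81 = 9.19 kN/m³ (submerged throughout). q = 9.19 × 0.54 = 4.9626 kPa; the same γ' applies in the ½γBN_γ term.
q·N_q = 4.9626 × 29.1 = 144.41 kPa
0.5·γ·B·N_γ = 0.5 × 9.19 × 1.15 × 28.3 = 149.54 kPa
q_ult = 144.41 + 149.54 = 293.96 kPa.
q_all = 293.96 / 3 = 97.985 kPa.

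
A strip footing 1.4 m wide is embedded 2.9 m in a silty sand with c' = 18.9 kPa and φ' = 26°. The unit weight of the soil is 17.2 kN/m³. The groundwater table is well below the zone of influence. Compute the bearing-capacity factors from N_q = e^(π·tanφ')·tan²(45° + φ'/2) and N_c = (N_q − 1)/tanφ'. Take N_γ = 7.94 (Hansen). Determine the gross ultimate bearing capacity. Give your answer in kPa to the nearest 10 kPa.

q_ult ≈ 1110 kPa

tan26° = 0.4877, so N_q = e^(π×0.4877)·tan²(58°) = 4.629 × 2.561 = 11.85.
N_c = (11.85 − 1)/tan26° = 22.25.
Overburden at base level: q = 17.2 × 2.9 = 49.88 kPa.
Cohesion term c·N_c = 18.9 × 22.254 = 420.61 kPa; surcharge term q·N_q = 49.88 × 11.854 = 591.29 kPa; self-weight term 0.5·γ·B·N_γ = 0.5 × 17.2 × 1.4 × 7.94 = 95.598 kPa.
q_ult = 420.61 + 591.29 + 95.598 = 1107.5 kPa.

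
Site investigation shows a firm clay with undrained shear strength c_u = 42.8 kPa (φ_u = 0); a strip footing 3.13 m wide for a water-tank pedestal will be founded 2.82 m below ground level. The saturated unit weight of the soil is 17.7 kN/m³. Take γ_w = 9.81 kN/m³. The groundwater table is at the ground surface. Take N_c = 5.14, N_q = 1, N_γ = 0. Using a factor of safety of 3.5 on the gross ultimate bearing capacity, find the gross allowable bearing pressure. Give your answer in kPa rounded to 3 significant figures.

Water table at ground surface, so effective unit weight γ' = 17.7 − 9.81 = 7.89 kN/m³ is used throughout; overburden q = 7.89 × 2.82 = 22.25 kPa.
Cohesion term c·N_c = 42.8 × 5.14 = 219.99 kPa; surcharge term q·N_q = 22.25 × 1 = 22.25 kPa.
q_ult = 219.99 + 22.25 = 242.24 kPa.
q_all = 242.24 / 3.5 = 69.212 kPa.

q_all ≈ 69.2 kPa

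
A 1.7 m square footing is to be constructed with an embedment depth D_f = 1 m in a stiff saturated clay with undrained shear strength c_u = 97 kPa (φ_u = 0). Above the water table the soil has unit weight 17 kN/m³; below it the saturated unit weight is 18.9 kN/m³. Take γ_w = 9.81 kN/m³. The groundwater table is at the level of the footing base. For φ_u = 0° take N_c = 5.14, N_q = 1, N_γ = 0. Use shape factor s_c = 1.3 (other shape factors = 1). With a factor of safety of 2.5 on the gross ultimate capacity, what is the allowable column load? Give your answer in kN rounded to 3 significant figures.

q = γ·D_f = 17 × 1 = 17 kPa.
c·N_c·s_c = 97 × 5.14 × 1.3 = 648.15 kPa
q·N_q = 17 × 1 = 17 kPa
q_ult = 648.15 + 17 = 665.15 kPa.
Gross allowable pressure q_all = 665.15 / 2.5 = 266.06 kPa.
Footing area = 2.89 m², so allowable column load = 266.06 × 2.89 = 768.92 kN.

P_all ≈ 769 kN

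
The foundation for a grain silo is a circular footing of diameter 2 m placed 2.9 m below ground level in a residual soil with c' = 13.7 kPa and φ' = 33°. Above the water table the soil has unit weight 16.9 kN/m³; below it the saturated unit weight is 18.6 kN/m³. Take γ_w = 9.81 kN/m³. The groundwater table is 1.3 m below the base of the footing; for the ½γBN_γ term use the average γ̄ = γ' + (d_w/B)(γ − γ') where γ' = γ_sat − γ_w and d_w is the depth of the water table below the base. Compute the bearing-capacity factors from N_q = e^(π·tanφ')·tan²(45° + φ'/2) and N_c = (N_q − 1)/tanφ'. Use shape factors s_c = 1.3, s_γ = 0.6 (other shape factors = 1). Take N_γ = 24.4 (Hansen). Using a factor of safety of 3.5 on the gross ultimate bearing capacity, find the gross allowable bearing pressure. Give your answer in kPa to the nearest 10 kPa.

N_q = e^(π·tan33°)·tan²(61.5°) = 26.09; N_c = (N_q − 1)/tanφ' = 38.64.
q = γ·D_f = 16.9 × 2.9 = 49.01 kPa.
γ' = 8.79 kN/m³; averaging over the depth B below the base, γ̄ = γ' + (d_w/B)(γ − γ') = 14.061 kN/m³.
c·N_c·s_c = 13.7 × 38.638 × 1.3 = 688.15 kPa
q·N_q = 49.01 × 26.092 = 1278.8 kPa
0.5·γ·B·N_γ·s_γ = 0.5 × 14.061 × 2 × 24.4 × 0.6 = 205.86 kPa
q_ult = 688.15 + 1278.8 + 205.86 = 2172.8 kPa.
q_all = 2172.8 / 3.5 = 620.79 kPa.

q_all ≈ 620 kPa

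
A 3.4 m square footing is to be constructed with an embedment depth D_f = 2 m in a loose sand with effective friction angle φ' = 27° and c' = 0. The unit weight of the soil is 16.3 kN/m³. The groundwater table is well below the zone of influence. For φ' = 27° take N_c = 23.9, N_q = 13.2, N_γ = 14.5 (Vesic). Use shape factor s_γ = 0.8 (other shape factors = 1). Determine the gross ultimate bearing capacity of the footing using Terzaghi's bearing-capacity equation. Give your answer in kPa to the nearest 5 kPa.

q_ult ≈ 750 kPa

q = γ·D_f = 16.3 × 2 = 32.6 kPa.
q·N_q = 32.6 × 13.2 = 430.32 kPa
0.5·γ·B·N_γ·s_γ = 0.5 × 16.3 × 3.4 × 14.5 × 0.8 = 321.44 kPa
q_ult = 430.32 + 321.44 = 751.76 kPa.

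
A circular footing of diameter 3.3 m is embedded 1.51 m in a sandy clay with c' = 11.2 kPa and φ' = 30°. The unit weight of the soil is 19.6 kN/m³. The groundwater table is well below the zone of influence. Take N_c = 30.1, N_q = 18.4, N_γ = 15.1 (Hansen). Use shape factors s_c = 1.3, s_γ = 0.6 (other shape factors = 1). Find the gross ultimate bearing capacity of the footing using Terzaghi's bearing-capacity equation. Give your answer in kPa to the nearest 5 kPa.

Overburden at base level: q = 19.6 × 1.51 = 29.596 kPa.
Cohesion term c·N_c·s_c = 11.2 × 30.1 × 1.3 = 438.26 kPa; surcharge term q·N_q = 29.596 × 18.4 = 544.57 kPa; self-weight term 0.5·γ·B·N_γ·s_γ = 0.5 × 19.6 × 3.3 × 15.1 × 0.6 = 293 kPa.
q_ult = 438.26 + 544.57 + 293 = 1275.8 kPa.

q_ult ≈ 1275 kPa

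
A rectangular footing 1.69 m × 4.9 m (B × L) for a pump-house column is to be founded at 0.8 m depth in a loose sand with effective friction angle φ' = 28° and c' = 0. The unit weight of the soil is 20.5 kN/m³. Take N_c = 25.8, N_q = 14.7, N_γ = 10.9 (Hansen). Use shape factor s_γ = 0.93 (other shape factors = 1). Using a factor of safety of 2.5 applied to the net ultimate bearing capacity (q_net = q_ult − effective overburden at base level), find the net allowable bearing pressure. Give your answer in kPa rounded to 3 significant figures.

q_all(net) ≈ 160 kPa

Effective surcharge at the founding depth q = γ·D_f = 20.5 × 0.8 = 16.4 kPa.
q_ult = q·N_q + 0.5·γ·B·N_γ·s_γ
     = 16.4 × 14.7 + 0.5 × 20.5 × 1.69 × 10.9 × 0.93
     = 241.08 + 175.6 = 416.68 kPa.
Net ultimate: q_net = 416.68 − 16.4 = 400.28 kPa.
q_all(net) = 400.28 / 2.5 = 160.11 kPa.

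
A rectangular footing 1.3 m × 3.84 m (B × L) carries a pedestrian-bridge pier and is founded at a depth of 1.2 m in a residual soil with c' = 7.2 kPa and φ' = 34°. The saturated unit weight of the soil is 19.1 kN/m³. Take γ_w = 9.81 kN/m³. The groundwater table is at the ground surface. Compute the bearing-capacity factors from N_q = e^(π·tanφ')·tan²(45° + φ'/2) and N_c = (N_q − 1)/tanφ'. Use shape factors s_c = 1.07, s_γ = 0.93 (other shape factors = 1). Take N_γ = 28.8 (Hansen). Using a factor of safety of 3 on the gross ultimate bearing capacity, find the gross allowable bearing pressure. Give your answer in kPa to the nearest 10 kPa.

q_all ≈ 270 kPa

N_q = e^(π·tan34°)·tan²(62°) = 29.44; N_c = (N_q − 1)/tanφ' = 42.16.
With the water table at the surface the whole profile is submerged: γ' = 19.1 − 9.81 = 9.29 kN/m³, so q = γ'·D_f = 11.148 kPa; the same γ' applies in the ½γBN_γ term.
q_ult = c·N_c·s_c + q·N_q + 0.5·γ·B·N_γ·s_γ
     = 7.2 × 42.164 × 1.07 + 11.148 × 29.44 + 0.5 × 9.29 × 1.3 × 28.8 × 0.93
     = 324.83 + 328.19 + 161.74 = 814.76 kPa.
q_all = 814.76 / 3 = 271.59 kPa.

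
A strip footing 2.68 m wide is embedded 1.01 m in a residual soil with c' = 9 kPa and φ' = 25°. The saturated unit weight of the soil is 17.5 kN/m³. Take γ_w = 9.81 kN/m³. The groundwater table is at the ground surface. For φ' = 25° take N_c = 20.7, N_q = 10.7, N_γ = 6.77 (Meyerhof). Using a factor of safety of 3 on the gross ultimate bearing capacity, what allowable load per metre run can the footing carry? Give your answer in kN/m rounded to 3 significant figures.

≈ 303 kN/m

Water table at ground surface, so effective unit weight γ' = 17.5 − 9.81 = 7.69 kN/m³ is used throughout; overburden q = 7.69 × 1.01 = 7.7669 kPa; the same γ' applies in the ½γBN_γ term.
Cohesion term c·N_c = 9 × 20.7 = 186.3 kPa; surcharge term q·N_q = 7.7669 × 10.7 = 83.106 kPa; self-weight term 0.5·γ·B·N_γ = 0.5 × 7.69 × 2.68 × 6.77 = 69.762 kPa.
q_ult = 186.3 + 83.106 + 69.762 = 339.17 kPa.
Gross allowable pressure q_all = 339.17 / 3 = 113.06 kPa.
Allowable wall load = q_all × B = 113.06 × 2.68 = 302.99 kN per metre run.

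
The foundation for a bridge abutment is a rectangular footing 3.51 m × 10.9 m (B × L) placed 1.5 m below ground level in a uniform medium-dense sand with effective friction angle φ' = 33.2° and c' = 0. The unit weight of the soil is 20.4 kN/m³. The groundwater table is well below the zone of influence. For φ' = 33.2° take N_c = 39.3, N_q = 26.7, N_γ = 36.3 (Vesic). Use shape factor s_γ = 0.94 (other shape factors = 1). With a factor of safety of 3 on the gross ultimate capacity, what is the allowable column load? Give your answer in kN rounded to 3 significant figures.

Overburden at base level: q = 20.4 × 1.5 = 30.6 kPa.
Surcharge term q·N_q = 30.6 × 26.7 = 817.02 kPa; self-weight term 0.5·γ·B·N_γ·s_γ = 0.5 × 20.4 × 3.51 × 36.3 × 0.94 = 1221.6 kPa.
q_ult = 817.02 + 1221.6 = 2038.7 kPa.
Gross allowable pressure q_all = 2038.7 / 3 = 679.55 kPa.
Footing area = 38.259 m², so allowable column load = 679.55 × 38.259 = 25999 kN.

P_all ≈ 26000 kN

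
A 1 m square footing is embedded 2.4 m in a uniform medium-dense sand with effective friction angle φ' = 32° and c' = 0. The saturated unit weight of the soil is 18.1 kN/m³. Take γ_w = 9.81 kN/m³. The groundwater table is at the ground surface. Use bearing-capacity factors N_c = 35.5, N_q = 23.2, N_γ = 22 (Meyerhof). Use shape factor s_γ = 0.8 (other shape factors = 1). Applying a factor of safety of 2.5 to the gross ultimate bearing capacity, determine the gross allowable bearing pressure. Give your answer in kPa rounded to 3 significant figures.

With the water table at the surface the whole profile is submerged: γ' = 18.1 − 9.81 = 8.29 kN/m³, so q = γ'·D_f = 19.896 kPa; the same γ' applies in the ½γBN_γ term.
q_ult = q·N_q + 0.5·γ·B·N_γ·s_γ
     = 19.896 × 23.2 + 0.5 × 8.29 × 1 × 22 × 0.8
     = 461.59 + 72.952 = 534.54 kPa.
q_all = q_ult / FS = 534.54 / 2.5 = 213.82 kPa.

q_all ≈ 214 kPa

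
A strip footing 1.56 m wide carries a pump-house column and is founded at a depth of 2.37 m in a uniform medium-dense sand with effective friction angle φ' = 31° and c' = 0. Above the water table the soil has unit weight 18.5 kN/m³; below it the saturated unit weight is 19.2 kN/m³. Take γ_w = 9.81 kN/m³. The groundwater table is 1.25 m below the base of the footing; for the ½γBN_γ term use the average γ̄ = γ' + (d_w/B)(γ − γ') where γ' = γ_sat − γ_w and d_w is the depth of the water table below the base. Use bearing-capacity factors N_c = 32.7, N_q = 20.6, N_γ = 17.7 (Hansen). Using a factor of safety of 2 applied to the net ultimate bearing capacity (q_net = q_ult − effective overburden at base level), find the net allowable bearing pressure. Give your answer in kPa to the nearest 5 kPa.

Effective surcharge at the founding depth q = γ·D_f = 18.5 × 2.37 = 43.845 kPa.
With d_w = 1.25 m < B, γ̄ = 9.39 + (1.25/1.56) × (18.5 − 9.39) = 16.69 kN/m³.
q_ult = q·N_q + 0.5·γ·B·N_γ
     = 43.845 × 20.6 + 0.5 × 16.69 × 1.56 × 17.7
     = 903.21 + 230.42 = 1133.6 kPa.
Net ultimate: q_net = 1133.6 − 43.845 = 1089.8 kPa.
q_all(net) = 1089.8 / 2 = 544.89 kPa.

q_all(net) ≈ 545 kPa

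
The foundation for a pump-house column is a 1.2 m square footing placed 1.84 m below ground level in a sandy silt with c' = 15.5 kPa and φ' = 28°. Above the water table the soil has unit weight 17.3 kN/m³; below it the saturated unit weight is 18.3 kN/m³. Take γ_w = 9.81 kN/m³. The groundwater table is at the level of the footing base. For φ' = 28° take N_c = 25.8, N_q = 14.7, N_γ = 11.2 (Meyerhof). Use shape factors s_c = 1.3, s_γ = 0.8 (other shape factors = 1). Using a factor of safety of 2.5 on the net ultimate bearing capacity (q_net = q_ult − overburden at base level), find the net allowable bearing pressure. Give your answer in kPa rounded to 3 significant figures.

q_all(net) ≈ 401 kPa

Effective surcharge at the founding depth q = γ·D_f = 17.3 × 1.84 = 31.832 kPa.
The water table coincides with the base, so in the self-weight term γ → γ' = 8.49 kN/m³.
q_ult = c·N_c·s_c + q·N_q + 0.5·γ·B·N_γ·s_γ
     = 15.5 × 25.8 × 1.3 + 31.832 × 14.7 + 0.5 × 8.49 × 1.2 × 11.2 × 0.8
     = 519.87 + 467.93 + 45.642 = 1033.4 kPa.
q_net = 1033.4 − 31.832 = 1001.6 kPa.
q_all(net) = 1001.6 / 2.5 = 400.64 kPa.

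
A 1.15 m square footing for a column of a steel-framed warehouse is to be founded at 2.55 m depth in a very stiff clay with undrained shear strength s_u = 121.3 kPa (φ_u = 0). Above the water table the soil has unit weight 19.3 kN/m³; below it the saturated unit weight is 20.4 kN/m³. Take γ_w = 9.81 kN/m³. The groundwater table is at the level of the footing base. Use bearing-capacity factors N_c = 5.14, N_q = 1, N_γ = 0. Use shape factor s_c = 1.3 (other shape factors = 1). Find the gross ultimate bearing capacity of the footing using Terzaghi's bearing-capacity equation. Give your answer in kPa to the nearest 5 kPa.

Overburden at base level: q = 19.3 × 2.55 = 49.215 kPa.
Cohesion term c·N_c·s_c = 121.3 × 5.14 × 1.3 = 810.53 kPa; surcharge term q·N_q = 49.215 × 1 = 49.215 kPa.
q_ult = 810.53 + 49.215 = 859.74 kPa.

q_ult ≈ 860 kPa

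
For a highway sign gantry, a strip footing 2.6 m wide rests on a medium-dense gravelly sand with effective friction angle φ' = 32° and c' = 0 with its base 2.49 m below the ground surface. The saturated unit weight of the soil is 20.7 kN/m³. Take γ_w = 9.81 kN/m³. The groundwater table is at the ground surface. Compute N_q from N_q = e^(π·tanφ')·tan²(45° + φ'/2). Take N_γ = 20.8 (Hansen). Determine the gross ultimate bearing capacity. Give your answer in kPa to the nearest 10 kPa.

q_ult ≈ 920 kPa

tan32° = 0.6249, so N_q = e^(π×0.6249)·tan²(61°) = 7.121 × 3.255 = 23.18.
Water table at ground surface, so effective unit weight γ' = 20.7 − 9.81 = 10.89 kN/m³ is used throughout; overburden q = 10.89 × 2.49 = 27.116 kPa; the same γ' applies in the ½γBN_γ term.
Surcharge term q·N_q = 27.116 × 23.177 = 628.46 kPa; self-weight term 0.5·γ·B·N_γ = 0.5 × 10.89 × 2.6 × 20.8 = 294.47 kPa.
q_ult = 628.46 + 294.47 = 922.93 kPa.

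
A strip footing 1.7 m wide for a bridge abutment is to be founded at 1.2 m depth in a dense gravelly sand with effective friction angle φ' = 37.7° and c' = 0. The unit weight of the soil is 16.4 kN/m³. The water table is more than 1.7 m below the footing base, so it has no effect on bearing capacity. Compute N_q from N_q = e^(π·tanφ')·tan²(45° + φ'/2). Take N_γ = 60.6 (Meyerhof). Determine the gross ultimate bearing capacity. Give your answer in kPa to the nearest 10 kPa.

tan37.7° = 0.7729, so N_q = e^(π×0.7729)·tan²(63.85°) = 11.337 × 4.148 = 47.03.
Overburden at base level: q = 16.4 × 1.2 = 19.68 kPa.
Surcharge term q·N_q = 19.68 × 47.031 = 925.58 kPa; self-weight term 0.5·γ·B·N_γ = 0.5 × 16.4 × 1.7 × 60.6 = 844.76 kPa.
q_ult = 925.58 + 844.76 = 1770.3 kPa.

q_ult ≈ 1770 kPa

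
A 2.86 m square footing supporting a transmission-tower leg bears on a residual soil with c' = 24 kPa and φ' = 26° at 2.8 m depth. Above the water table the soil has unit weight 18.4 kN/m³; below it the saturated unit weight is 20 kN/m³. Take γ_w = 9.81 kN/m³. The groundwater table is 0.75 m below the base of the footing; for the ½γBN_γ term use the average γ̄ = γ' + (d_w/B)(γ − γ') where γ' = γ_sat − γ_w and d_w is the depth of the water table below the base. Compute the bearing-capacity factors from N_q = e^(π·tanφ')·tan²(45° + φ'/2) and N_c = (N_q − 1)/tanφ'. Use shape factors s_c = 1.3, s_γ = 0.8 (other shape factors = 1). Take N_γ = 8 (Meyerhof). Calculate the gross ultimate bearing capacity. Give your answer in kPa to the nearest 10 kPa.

q_ult ≈ 1420 kPa

tan26° = 0.4877, so N_q = e^(π×0.4877)·tan²(58°) = 4.629 × 2.561 = 11.85.
N_c = (11.85 − 1)/tan26° = 22.25.
Effective surcharge at the founding depth q = γ·D_f = 18.4 × 2.8 = 51.52 kPa.
With d_w = 0.75 m < B, γ̄ = 10.19 + (0.75/2.86) × (18.4 − 10.19) = 12.343 kN/m³.
q_ult = c·N_c·s_c + q·N_q + 0.5·γ·B·N_γ·s_γ
     = 24 × 22.254 × 1.3 + 51.52 × 11.854 + 0.5 × 12.343 × 2.86 × 8 × 0.8
     = 694.34 + 610.73 + 112.96 = 1418 kPa.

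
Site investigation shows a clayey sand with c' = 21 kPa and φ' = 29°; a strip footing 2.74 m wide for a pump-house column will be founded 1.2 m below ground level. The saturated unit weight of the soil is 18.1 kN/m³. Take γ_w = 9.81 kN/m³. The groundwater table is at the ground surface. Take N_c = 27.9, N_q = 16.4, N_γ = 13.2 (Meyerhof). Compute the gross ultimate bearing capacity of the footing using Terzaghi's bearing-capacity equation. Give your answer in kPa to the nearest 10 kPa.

q_ult ≈ 900 kPa

γ' = 18.1 − 9.81 = 8.29 kN/m³ (submerged throughout). q = 8.29 × 1.2 = 9.948 kPa; the same γ' applies in the ½γBN_γ term.
c·N_c = 21 × 27.9 = 585.9 kPa
q·N_q = 9.948 × 16.4 = 163.15 kPa
0.5·γ·B·N_γ = 0.5 × 8.29 × 2.74 × 13.2 = 149.92 kPa
q_ult = 585.9 + 163.15 + 149.92 = 898.96 kPa.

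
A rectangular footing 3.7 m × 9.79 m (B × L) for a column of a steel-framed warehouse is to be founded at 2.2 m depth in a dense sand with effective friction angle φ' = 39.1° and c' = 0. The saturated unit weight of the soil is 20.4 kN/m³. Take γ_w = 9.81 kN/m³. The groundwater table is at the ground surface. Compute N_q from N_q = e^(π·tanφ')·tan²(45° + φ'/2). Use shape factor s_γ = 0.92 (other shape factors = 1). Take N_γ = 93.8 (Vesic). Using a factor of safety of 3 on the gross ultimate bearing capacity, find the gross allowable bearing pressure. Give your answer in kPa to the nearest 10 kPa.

N_q = e^(π·tan39.1°)·tan²(64.55°) = 56.72.
Water table at ground surface, so effective unit weight γ' = 20.4 − 9.81 = 10.59 kN/m³ is used throughout; overburden q = 10.59 × 2.2 = 23.298 kPa; the same γ' applies in the ½γBN_γ term.
Surcharge term q·N_q = 23.298 × 56.723 = 1321.5 kPa; self-weight term 0.5·γ·B·N_γ·s_γ = 0.5 × 10.59 × 3.7 × 93.8 × 0.92 = 1690.7 kPa.
q_ult = 1321.5 + 1690.7 = 3012.2 kPa.
q_all = 3012.2 / 3 = 1004.1 kPa.

q_all ≈ 1000 kPa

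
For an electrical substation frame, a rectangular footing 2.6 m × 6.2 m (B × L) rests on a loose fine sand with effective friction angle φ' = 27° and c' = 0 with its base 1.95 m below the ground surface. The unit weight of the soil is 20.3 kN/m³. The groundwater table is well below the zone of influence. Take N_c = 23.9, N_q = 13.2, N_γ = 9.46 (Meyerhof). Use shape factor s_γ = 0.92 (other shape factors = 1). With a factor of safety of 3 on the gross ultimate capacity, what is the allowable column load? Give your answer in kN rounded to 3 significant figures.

q = γ·D_f = 20.3 × 1.95 = 39.585 kPa.
q·N_q = 39.585 × 13.2 = 522.52 kPa
0.5·γ·B·N_γ·s_γ = 0.5 × 20.3 × 2.6 × 9.46 × 0.92 = 229.68 kPa
q_ult = 522.52 + 229.68 = 752.2 kPa.
Gross allowable pressure q_all = 752.2 / 3 = 250.73 kPa.
Footing area = 16.12 m², so allowable column load = 250.73 × 16.12 = 4041.8 kN.

P_all ≈ 4040 kN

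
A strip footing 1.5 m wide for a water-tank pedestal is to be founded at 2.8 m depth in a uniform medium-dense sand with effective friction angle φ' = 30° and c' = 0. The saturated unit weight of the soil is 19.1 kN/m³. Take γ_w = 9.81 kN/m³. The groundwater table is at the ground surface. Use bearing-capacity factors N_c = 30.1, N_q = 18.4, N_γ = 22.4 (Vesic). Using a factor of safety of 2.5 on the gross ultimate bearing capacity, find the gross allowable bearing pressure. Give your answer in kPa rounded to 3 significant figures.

Water table at ground surface, so effective unit weight γ' = 19.1 − 9.81 = 9.29 kN/m³ is used throughout; overburden q = 9.29 × 2.8 = 26.012 kPa; the same γ' applies in the ½γBN_γ term.
Surcharge term q·N_q = 26.012 × 18.4 = 478.62 kPa; self-weight term 0.5·γ·B·N_γ = 0.5 × 9.29 × 1.5 × 22.4 = 156.07 kPa.
q_ult = 478.62 + 156.07 = 634.69 kPa.
q_all = 634.69 / 2.5 = 253.88 kPa.

q_all ≈ 254 kPa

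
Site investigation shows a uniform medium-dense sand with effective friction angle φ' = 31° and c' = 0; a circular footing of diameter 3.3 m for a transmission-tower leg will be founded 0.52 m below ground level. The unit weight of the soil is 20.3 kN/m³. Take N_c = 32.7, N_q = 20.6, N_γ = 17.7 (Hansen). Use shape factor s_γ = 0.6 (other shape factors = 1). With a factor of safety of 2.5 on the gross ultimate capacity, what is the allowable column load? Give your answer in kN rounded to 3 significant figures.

Overburden at base level: q = 20.3 × 0.52 = 10.556 kPa.
Surcharge term q·N_q = 10.556 × 20.6 = 217.45 kPa; self-weight term 0.5·γ·B·N_γ·s_γ = 0.5 × 20.3 × 3.3 × 17.7 × 0.6 = 355.72 kPa.
q_ult = 217.45 + 355.72 = 573.17 kPa.
Gross allowable pressure q_all = 573.17 / 2.5 = 229.27 kPa.
Footing area = 8.553 m², so allowable column load = 229.27 × 8.553 = 1960.9 kN.

P_all ≈ 1960 kN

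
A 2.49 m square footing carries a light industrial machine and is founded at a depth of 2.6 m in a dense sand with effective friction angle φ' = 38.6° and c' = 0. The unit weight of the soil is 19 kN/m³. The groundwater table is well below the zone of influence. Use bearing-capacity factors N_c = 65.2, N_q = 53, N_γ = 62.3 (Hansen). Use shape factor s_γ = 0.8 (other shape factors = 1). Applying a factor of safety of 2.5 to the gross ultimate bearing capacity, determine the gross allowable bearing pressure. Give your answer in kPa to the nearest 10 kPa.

q_all ≈ 1520 kPa

q = γ·D_f = 19 × 2.6 = 49.4 kPa.
q·N_q = 49.4 × 53 = 2618.2 kPa
0.5·γ·B·N_γ·s_γ = 0.5 × 19 × 2.49 × 62.3 × 0.8 = 1179 kPa
q_ult = 2618.2 + 1179 = 3797.2 kPa.
q_all = q_ult / FS = 3797.2 / 2.5 = 1518.9 kPa.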